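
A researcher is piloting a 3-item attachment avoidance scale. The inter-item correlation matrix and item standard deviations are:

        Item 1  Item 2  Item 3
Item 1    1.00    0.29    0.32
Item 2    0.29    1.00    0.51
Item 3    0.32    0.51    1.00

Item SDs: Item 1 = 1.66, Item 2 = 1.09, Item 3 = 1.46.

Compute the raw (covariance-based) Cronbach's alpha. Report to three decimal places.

Σσ²ᵢ = 1.66² + 1.09² + 1.46² = 6.0753
Covariances σ_ij = r_ij · s_i · s_j:
  σ(Item 1,Item 2) = 0.29 × 1.66 × 1.09 = 0.5247
  σ(Item 1,Item 3) = 0.32 × 1.66 × 1.46 = 0.7756
  σ(Item 2,Item 3) = 0.51 × 1.09 × 1.46 = 0.8116
σ²_T = Σσ²ᵢ + 2·Σσ_ij = 6.0753 + 2 × 2.1119 = 10.2991
α = (3/2)·(1 − 6.0753/10.2991) = 0.615

α = 0.615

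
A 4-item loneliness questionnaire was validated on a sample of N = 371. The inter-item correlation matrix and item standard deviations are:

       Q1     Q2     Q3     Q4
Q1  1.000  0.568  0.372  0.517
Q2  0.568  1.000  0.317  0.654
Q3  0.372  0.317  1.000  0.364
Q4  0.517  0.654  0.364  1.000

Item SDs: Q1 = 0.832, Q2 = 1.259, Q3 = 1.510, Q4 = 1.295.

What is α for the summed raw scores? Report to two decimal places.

Σσ²ᵢ = 0.832² + 1.259² + 1.510² + 1.295² = 6.2344
Covariances σ_ij = r_ij · s_i · s_j:
  σ(Q1,Q2) = 0.568 × 0.832 × 1.259 = 0.5950
  σ(Q1,Q3) = 0.372 × 0.832 × 1.510 = 0.4674
  σ(Q1,Q4) = 0.517 × 0.832 × 1.295 = 0.5570
  σ(Q2,Q3) = 0.317 × 1.259 × 1.510 = 0.6026
  σ(Q2,Q4) = 0.654 × 1.259 × 1.295 = 1.0663
  σ(Q3,Q4) = 0.364 × 1.510 × 1.295 = 0.7118
σ²_T = Σσ²ᵢ + 2·Σσ_ij = 6.2344 + 2 × 4.0001 = 14.2346
α = (4/3)·(1 − 6.2344/14.2346) = 0.75

α = 0.75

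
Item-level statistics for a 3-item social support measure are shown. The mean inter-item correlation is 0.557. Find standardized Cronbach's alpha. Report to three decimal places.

Standardized α = k·r̄ / (1 + (k−1)·r̄) = 3 × 0.557 / (1 + 2 × 0.557)
  = 1.6710 / 2.1140 = 0.790

α = 0.790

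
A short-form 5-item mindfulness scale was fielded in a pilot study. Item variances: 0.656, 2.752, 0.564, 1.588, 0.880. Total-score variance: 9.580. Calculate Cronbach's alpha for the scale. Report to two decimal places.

Cronbach's alpha = 0.41

sum of item variances = 0.656 + 2.752 + 0.564 + 1.588 + 0.880 = 6.440
α = (k/(k−1))·(1 − sum of item variances/σ²_T) = (5/4)·(1 − 6.440/9.580) = 0.41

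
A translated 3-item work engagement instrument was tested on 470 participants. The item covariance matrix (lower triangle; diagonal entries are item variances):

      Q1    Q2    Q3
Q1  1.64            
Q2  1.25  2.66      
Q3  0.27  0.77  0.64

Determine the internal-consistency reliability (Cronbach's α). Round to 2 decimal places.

Σσ²ᵢ = 1.64 + 2.66 + 0.64 = 4.94
Sum of off-diagonal covariances = 2.29
total variance = 4.94 + 2 × 2.29 = 9.52
α = (k/(k−1))·(1 − Σσ²ᵢ/total variance) = (3/2)·(1 − 4.94/9.52) = 0.72

α = 0.72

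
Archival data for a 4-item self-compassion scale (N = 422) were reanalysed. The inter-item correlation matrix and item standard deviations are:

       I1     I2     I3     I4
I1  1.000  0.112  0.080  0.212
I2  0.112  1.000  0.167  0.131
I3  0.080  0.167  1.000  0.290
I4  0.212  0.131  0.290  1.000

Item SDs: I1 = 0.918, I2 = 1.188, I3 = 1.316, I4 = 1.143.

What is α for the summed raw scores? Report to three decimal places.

α = 0.443

Σσ²ᵢ = 0.918² + 1.188² + 1.316² + 1.143² = 5.2924
Covariances σ_ij = r_ij · s_i · s_j:
  σ(I1,I2) = 0.112 × 0.918 × 1.188 = 0.1221
  σ(I1,I3) = 0.080 × 0.918 × 1.316 = 0.0966
  σ(I1,I4) = 0.212 × 0.918 × 1.143 = 0.2224
  σ(I2,I3) = 0.167 × 1.188 × 1.316 = 0.2611
  σ(I2,I4) = 0.131 × 1.188 × 1.143 = 0.1779
  σ(I3,I4) = 0.290 × 1.316 × 1.143 = 0.4362
σ²_T = Σσ²ᵢ + 2·Σσ_ij = 5.2924 + 2 × 1.3163 = 7.9250
α = (4/3)·(1 − 5.2924/7.9250) = 0.443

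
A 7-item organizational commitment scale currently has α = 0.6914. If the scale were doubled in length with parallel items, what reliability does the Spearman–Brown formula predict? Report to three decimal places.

Length factor m = 2
α' = m·α / (1 + (m−1)·α)
   = 2 × 0.6914 / (1 + (2 − 1) × 0.6914)
   = 1.3828 / 1.6914 = 0.818

predicted reliability = 0.818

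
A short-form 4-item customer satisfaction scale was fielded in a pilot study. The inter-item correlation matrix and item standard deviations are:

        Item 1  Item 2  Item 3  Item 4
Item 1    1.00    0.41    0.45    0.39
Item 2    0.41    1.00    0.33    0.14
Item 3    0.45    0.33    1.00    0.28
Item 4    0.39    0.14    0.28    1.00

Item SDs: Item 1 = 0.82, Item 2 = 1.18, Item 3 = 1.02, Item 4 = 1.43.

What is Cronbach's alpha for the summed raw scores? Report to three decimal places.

α = 0.625

Σσ²ᵢ = 0.82² + 1.18² + 1.02² + 1.43² = 5.1501
Covariances σ_ij = r_ij · s_i · s_j:
  σ(Item 1,Item 2) = 0.41 × 0.82 × 1.18 = 0.3967
  σ(Item 1,Item 3) = 0.45 × 0.82 × 1.02 = 0.3764
  σ(Item 1,Item 4) = 0.39 × 0.82 × 1.43 = 0.4573
  σ(Item 2,Item 3) = 0.33 × 1.18 × 1.02 = 0.3972
  σ(Item 2,Item 4) = 0.14 × 1.18 × 1.43 = 0.2362
  σ(Item 3,Item 4) = 0.28 × 1.02 × 1.43 = 0.4084
σ²_T = Σσ²ᵢ + 2·Σσ_ij = 5.1501 + 2 × 2.2722 = 9.6945
α = (4/3)·(1 − 5.1501/9.6945) = 0.625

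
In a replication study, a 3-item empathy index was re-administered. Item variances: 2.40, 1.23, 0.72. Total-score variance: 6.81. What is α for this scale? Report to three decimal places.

α = 0.542

sum of item variances = 2.40 + 1.23 + 0.72 = 4.35
α = (k/(k−1))·(1 − sum of item variances/σ²_T) = (3/2)·(1 − 4.35/6.81) = 0.542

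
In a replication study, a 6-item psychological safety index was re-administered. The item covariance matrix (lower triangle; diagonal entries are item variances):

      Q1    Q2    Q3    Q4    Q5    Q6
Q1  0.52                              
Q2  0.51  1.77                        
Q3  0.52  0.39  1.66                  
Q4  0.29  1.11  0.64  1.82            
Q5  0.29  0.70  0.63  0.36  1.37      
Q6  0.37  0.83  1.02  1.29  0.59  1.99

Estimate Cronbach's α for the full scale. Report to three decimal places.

α = 0.812

sum of item variances = 0.52 + 1.77 + 1.66 + 1.82 + 1.37 + 1.99 = 9.13
Σ_{i<j} σ_ij = 9.54
Var(T) = 9.13 + 2 × 9.54 = 28.21
α = (k/(k−1))·(1 − sum of item variances/Var(T)) = (6/5)·(1 − 9.13/28.21) = 0.812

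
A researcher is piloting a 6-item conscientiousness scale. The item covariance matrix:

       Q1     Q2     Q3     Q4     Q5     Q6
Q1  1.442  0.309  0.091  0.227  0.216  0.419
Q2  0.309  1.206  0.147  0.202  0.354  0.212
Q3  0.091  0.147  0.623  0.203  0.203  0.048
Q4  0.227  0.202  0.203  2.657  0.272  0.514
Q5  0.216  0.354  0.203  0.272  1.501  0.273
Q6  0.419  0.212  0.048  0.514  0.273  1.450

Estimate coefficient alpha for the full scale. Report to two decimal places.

coefficient alpha = 0.54

sum of item variances = 1.442 + 1.206 + 0.623 + 2.657 + 1.501 + 1.450 = 8.879
Sum of the distinct covariances = 3.690
total variance = 8.879 + 2 × 3.690 = 16.259
α = (k/(k−1))·(1 − sum of item variances/total variance) = (6/5)·(1 − 8.879/16.259) = 0.54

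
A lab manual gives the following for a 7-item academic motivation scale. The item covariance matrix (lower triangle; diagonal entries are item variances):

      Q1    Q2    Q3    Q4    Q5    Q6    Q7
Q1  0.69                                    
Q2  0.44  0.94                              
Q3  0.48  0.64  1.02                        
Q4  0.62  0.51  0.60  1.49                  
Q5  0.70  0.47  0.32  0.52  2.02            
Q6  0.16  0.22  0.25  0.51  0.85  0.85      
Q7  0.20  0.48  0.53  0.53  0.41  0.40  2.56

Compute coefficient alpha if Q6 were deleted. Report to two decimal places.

α = 0.76

Remaining items: Q1, Q2, Q3, Q4, Q5, Q7 (k = 6).
sum of item variances = 0.69 + 0.94 + 1.02 + 1.49 + 2.02 + 2.56 = 8.72
Var(T) = 8.72 + 2 × 7.45 = 23.62
α (item deleted) = (6/5)·(1 − 8.72/23.62) = 0.76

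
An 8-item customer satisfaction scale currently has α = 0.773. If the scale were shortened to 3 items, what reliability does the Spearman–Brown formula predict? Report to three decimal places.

Length factor m = 3/8 = 0.3750
α' = m·α / (1 − (1−m)·α)
   = 3/8 × 0.773 / (1 − (1 − 3/8) × 0.773)
   = 0.2899 / 0.5169 = 0.561

predicted reliability = 0.561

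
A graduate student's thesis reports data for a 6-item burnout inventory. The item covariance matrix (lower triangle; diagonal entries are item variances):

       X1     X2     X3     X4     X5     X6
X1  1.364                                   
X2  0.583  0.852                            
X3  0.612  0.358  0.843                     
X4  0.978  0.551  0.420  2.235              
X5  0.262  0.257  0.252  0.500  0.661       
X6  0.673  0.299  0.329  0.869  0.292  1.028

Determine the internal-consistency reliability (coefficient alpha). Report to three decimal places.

α = 0.809

ΣVar(i) = 1.364 + 0.852 + 0.843 + 2.235 + 0.661 + 1.028 = 6.983
Sum of off-diagonal covariances = 7.235
σ²_total = 6.983 + 2 × 7.235 = 21.453
α = (k/(k−1))·(1 − ΣVar(i)/σ²_total) = (6/5)·(1 − 6.983/21.453) = 0.809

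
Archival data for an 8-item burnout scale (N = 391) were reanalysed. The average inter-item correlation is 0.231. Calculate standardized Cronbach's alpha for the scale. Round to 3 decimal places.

standardized Cronbach's alpha = 0.706

Standardized α = k·r̄ / (1 + (k−1)·r̄) = 8 × 0.231 / (1 + 7 × 0.231)
  = 1.8480 / 2.6170 = 0.706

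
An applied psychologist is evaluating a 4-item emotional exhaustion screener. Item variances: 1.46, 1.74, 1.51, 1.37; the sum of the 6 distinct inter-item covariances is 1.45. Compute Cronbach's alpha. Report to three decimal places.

sum of item variances = 1.46 + 1.74 + 1.51 + 1.37 = 6.08
Sum of distinct covariances = 1.45
σ²_total = sum of item variances + 2·Σcov = 6.08 + 2 × 1.45 = 8.98
α = (4/3)·(1 − 6.08/8.98) = 0.431

Cronbach's alpha = 0.431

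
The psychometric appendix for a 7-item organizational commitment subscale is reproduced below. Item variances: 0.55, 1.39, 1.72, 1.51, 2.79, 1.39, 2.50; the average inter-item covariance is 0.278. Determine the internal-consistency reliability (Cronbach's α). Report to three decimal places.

α = 0.579

sum of item variances = 0.55 + 1.39 + 1.72 + 1.51 + 2.79 + 1.39 + 2.50 = 11.85
Sum of the 21 distinct covariances = 21 × 0.278 = 5.838
σ²_total = sum of item variances + 2·Σcov = 11.85 + 2 × 5.838 = 23.526
α = (7/6)·(1 − 11.85/23.526) = 0.579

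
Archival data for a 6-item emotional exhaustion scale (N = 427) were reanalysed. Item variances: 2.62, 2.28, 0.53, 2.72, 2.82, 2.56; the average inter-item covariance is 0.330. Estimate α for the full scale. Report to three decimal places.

α = 0.507

Σσᵢ² = 2.62 + 2.28 + 0.53 + 2.72 + 2.82 + 2.56 = 13.53
Sum of the 15 distinct covariances = 15 × 0.330 = 4.950
total variance = Σσᵢ² + 2·Σcov = 13.53 + 2 × 4.950 = 23.430
α = (6/5)·(1 − 13.53/23.430) = 0.507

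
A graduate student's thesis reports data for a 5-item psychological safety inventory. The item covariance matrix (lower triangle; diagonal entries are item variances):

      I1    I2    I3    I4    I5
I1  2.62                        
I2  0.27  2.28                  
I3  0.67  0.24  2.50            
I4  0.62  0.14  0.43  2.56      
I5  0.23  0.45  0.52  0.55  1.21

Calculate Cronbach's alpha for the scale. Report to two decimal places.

Cronbach's alpha = 0.53

ΣVar(i) = 2.62 + 2.28 + 2.50 + 2.56 + 1.21 = 11.17
Sum of off-diagonal covariances = 4.12
σ²_T = 11.17 + 2 × 4.12 = 19.41
α = (k/(k−1))·(1 − ΣVar(i)/σ²_T) = (5/4)·(1 − 11.17/19.41) = 0.53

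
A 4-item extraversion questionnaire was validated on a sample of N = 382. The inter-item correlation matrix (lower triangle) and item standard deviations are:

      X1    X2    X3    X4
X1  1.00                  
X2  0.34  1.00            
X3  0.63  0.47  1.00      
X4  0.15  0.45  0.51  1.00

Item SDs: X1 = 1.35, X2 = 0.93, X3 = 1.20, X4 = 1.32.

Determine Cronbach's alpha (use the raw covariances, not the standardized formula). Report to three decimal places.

α = 0.734

Σσ²ᵢ = 1.35² + 0.93² + 1.20² + 1.32² = 5.8698
Covariances σ_ij = r_ij · s_i · s_j:
  σ(X1,X2) = 0.34 × 1.35 × 0.93 = 0.4269
  σ(X1,X3) = 0.63 × 1.35 × 1.20 = 1.0206
  σ(X1,X4) = 0.15 × 1.35 × 1.32 = 0.2673
  σ(X2,X3) = 0.47 × 0.93 × 1.20 = 0.5245
  σ(X2,X4) = 0.45 × 0.93 × 1.32 = 0.5524
  σ(X3,X4) = 0.51 × 1.20 × 1.32 = 0.8078
σ²_T = Σσ²ᵢ + 2·Σσ_ij = 5.8698 + 2 × 3.5995 = 13.0688
α = (4/3)·(1 − 5.8698/13.0688) = 0.734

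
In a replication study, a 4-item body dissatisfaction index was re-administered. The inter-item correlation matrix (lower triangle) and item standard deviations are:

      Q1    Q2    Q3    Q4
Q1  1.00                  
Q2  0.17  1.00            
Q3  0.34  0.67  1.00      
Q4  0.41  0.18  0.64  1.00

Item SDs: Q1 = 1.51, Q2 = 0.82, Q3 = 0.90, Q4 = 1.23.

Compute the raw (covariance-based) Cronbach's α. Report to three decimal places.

Σσ²ᵢ = 1.51² + 0.82² + 0.90² + 1.23² = 5.2754
Covariances σ_ij = r_ij · s_i · s_j:
  σ(Q1,Q2) = 0.17 × 1.51 × 0.82 = 0.2105
  σ(Q1,Q3) = 0.34 × 1.51 × 0.90 = 0.4621
  σ(Q1,Q4) = 0.41 × 1.51 × 1.23 = 0.7615
  σ(Q2,Q3) = 0.67 × 0.82 × 0.90 = 0.4945
  σ(Q2,Q4) = 0.18 × 0.82 × 1.23 = 0.1815
  σ(Q3,Q4) = 0.64 × 0.90 × 1.23 = 0.7085
σ²_T = Σσ²ᵢ + 2·Σσ_ij = 5.2754 + 2 × 2.8186 = 10.9126
α = (4/3)·(1 − 5.2754/10.9126) = 0.689

α = 0.689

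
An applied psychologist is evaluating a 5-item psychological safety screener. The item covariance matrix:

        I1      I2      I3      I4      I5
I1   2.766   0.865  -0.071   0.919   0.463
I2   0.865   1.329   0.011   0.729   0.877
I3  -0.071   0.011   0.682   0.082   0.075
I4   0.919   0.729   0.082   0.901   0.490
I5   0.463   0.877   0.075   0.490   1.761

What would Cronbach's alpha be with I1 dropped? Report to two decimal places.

Cronbach's alpha = 0.66

Remaining items: I2, I3, I4, I5 (k = 4).
ΣVar(i) = 1.329 + 0.682 + 0.901 + 1.761 = 4.673
σ²_total = 4.673 + 2 × 2.264 = 9.201
α (item deleted) = (4/3)·(1 − 4.673/9.201) = 0.66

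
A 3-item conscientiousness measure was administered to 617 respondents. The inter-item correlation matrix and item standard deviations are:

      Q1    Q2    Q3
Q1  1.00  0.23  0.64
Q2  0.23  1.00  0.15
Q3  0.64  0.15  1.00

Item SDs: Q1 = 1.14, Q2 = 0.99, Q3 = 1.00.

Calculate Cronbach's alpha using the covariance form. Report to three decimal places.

Σσ²ᵢ = 1.14² + 0.99² + 1.00² = 3.2797
Covariances σ_ij = r_ij · s_i · s_j:
  σ(Q1,Q2) = 0.23 × 1.14 × 0.99 = 0.2596
  σ(Q1,Q3) = 0.64 × 1.14 × 1.00 = 0.7296
  σ(Q2,Q3) = 0.15 × 0.99 × 1.00 = 0.1485
σ²_T = Σσ²ᵢ + 2·Σσ_ij = 3.2797 + 2 × 1.1377 = 5.5551
α = (3/2)·(1 − 3.2797/5.5551) = 0.614

Cronbach's alpha = 0.614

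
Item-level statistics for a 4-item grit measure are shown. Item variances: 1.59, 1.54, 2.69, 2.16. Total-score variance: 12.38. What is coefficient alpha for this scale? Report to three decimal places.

coefficient alpha = 0.474

ΣVar(i) = 1.59 + 1.54 + 2.69 + 2.16 = 7.98
α = (k/(k−1))·(1 − ΣVar(i)/σ²_total) = (4/3)·(1 − 7.98/12.38) = 0.474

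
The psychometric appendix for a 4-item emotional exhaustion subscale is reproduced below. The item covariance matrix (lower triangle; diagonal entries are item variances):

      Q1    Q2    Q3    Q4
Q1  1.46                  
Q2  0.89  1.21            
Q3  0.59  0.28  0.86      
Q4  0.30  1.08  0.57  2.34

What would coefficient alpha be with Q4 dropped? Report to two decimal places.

Remaining items: Q1, Q2, Q3 (k = 3).
ΣVar(i) = 1.46 + 1.21 + 0.86 = 3.53
σ²_total = 3.53 + 2 × 1.76 = 7.05
α (item deleted) = (3/2)·(1 − 3.53/7.05) = 0.75

coefficient alpha = 0.75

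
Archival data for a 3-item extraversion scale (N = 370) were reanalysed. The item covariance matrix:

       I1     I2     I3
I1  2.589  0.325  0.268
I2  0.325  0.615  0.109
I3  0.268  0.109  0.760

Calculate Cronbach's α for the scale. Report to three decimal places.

Cronbach's α = 0.392

sum of item variances = 2.589 + 0.615 + 0.760 = 3.964
Sum of off-diagonal covariances = 0.702
σ²_total = 3.964 + 2 × 0.702 = 5.368
α = (k/(k−1))·(1 − sum of item variances/σ²_total) = (3/2)·(1 − 3.964/5.368) = 0.392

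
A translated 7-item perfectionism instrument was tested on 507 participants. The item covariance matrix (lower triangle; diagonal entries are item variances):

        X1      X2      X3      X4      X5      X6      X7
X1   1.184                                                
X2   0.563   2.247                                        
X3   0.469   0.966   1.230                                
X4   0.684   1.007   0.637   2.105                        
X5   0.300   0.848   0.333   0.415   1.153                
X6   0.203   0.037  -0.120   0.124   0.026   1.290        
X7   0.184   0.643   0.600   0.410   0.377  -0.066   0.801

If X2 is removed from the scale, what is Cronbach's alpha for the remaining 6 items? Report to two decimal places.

Cronbach's alpha = 0.65

Remaining items: X1, X3, X4, X5, X6, X7 (k = 6).
Σσ²ᵢ = 1.184 + 1.230 + 2.105 + 1.153 + 1.290 + 0.801 = 7.763
total variance = 7.763 + 2 × 4.576 = 16.915
α (item deleted) = (6/5)·(1 − 7.763/16.915) = 0.65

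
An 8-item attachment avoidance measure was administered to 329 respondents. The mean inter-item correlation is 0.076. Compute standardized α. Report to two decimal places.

Standardized α = k·r̄ / (1 + (k−1)·r̄) = 8 × 0.076 / (1 + 7 × 0.076)
  = 0.6080 / 1.5320 = 0.40

standardized α = 0.40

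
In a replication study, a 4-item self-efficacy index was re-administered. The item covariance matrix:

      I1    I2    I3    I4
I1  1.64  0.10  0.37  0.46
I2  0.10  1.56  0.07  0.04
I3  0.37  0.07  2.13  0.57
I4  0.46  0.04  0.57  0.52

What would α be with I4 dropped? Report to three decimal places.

α = 0.253

Remaining items: I1, I2, I3 (k = 3).
Σσ²ᵢ = 1.64 + 1.56 + 2.13 = 5.33
total variance = 5.33 + 2 × 0.54 = 6.41
α (item deleted) = (3/2)·(1 − 5.33/6.41) = 0.253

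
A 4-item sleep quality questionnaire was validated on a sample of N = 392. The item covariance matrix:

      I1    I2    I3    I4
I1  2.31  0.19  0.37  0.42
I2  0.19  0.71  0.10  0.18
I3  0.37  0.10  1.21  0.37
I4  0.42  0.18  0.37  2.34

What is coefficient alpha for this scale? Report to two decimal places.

coefficient alpha = 0.44

Σσ²ᵢ = 2.31 + 0.71 + 1.21 + 2.34 = 6.57
Sum of off-diagonal covariances = 1.63
σ²_T = 6.57 + 2 × 1.63 = 9.83
α = (k/(k−1))·(1 − Σσ²ᵢ/σ²_T) = (4/3)·(1 − 6.57/9.83) = 0.44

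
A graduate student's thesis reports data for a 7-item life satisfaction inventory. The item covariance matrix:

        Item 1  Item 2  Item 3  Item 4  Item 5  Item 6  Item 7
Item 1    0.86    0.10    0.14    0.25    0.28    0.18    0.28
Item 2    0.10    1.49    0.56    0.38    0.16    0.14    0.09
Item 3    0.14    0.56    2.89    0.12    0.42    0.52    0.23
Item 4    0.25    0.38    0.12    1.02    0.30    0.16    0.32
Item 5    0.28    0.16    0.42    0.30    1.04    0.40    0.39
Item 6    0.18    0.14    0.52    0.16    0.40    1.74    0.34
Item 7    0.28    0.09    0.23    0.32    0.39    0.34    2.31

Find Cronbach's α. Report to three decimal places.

Cronbach's α = 0.588

Σσ²ᵢ = 0.86 + 1.49 + 2.89 + 1.02 + 1.04 + 1.74 + 2.31 = 11.35
Sum of off-diagonal covariances = 5.76
σ²_total = 11.35 + 2 × 5.76 = 22.87
α = (k/(k−1))·(1 − Σσ²ᵢ/σ²_total) = (7/6)·(1 − 11.35/22.87) = 0.588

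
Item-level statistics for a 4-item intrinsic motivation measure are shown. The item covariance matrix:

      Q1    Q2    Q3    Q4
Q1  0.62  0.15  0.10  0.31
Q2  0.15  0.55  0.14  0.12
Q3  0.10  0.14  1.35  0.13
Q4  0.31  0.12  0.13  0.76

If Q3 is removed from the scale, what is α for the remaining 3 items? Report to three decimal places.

Remaining items: Q1, Q2, Q4 (k = 3).
Σσ²ᵢ = 0.62 + 0.55 + 0.76 = 1.93
σ²_total = 1.93 + 2 × 0.58 = 3.09
α (item deleted) = (3/2)·(1 − 1.93/3.09) = 0.563

α = 0.563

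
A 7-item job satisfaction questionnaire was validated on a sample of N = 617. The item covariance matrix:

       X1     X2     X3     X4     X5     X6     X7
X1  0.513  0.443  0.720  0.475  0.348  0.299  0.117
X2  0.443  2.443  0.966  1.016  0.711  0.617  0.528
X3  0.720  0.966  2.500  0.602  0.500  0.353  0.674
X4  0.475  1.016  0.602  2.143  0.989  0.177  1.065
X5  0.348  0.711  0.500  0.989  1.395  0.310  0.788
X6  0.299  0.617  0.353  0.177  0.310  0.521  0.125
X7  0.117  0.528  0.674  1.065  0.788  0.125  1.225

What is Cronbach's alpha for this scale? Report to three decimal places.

α = 0.802

sum of item variances = 0.513 + 2.443 + 2.500 + 2.143 + 1.395 + 0.521 + 1.225 = 10.740
Sum of the distinct covariances = 11.823
Var(T) = 10.740 + 2 × 11.823 = 34.386
α = (k/(k−1))·(1 − sum of item variances/Var(T)) = (7/6)·(1 − 10.740/34.386) = 0.802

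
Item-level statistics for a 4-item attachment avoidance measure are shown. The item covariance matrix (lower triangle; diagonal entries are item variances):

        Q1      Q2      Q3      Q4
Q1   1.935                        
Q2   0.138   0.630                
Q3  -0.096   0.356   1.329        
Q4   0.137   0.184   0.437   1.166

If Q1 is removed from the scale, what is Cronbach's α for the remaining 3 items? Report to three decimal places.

Cronbach's α = 0.577

Remaining items: Q2, Q3, Q4 (k = 3).
ΣVar(i) = 0.630 + 1.329 + 1.166 = 3.125
σ²_total = 3.125 + 2 × 0.977 = 5.079
α (item deleted) = (3/2)·(1 − 3.125/5.079) = 0.577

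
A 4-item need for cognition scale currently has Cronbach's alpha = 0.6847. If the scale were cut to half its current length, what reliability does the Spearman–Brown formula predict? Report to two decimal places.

predicted reliability = 0.52

Length factor m = 1/2
α' = m·α / (1 − (1−m)·α)
   = 1/2 × 0.6847 / (1 − (1 − 1/2) × 0.6847)
   = 0.3423 / 0.6577 = 0.52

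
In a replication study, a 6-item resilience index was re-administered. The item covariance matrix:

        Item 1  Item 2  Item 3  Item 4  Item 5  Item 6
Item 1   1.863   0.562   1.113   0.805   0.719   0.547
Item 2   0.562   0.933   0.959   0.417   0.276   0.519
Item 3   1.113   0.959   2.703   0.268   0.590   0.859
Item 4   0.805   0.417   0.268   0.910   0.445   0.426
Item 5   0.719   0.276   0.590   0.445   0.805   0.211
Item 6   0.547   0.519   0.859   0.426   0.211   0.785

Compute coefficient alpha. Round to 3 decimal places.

sum of item variances = 1.863 + 0.933 + 2.703 + 0.910 + 0.805 + 0.785 = 7.999
Sum of off-diagonal covariances = 8.716
σ²_total = 7.999 + 2 × 8.716 = 25.431
α = (k/(k−1))·(1 − sum of item variances/σ²_total) = (6/5)·(1 − 7.999/25.431) = 0.823

coefficient alpha = 0.823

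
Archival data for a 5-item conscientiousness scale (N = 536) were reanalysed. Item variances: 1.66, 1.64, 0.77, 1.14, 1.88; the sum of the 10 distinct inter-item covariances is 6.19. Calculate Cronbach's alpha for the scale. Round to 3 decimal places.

Cronbach's alpha = 0.795

sum of item variances = 1.66 + 1.64 + 0.77 + 1.14 + 1.88 = 7.09
Sum of distinct covariances = 6.19
total variance = sum of item variances + 2·Σcov = 7.09 + 2 × 6.19 = 19.47
α = (5/4)·(1 − 7.09/19.47) = 0.795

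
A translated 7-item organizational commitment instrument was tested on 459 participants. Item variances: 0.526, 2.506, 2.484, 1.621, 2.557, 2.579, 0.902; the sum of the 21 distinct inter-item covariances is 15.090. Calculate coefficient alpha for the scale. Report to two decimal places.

coefficient alpha = 0.81

Σσᵢ² = 0.526 + 2.506 + 2.484 + 1.621 + 2.557 + 2.579 + 0.902 = 13.175
Sum of distinct covariances = 15.090
σ²_total = Σσᵢ² + 2·Σcov = 13.175 + 2 × 15.090 = 43.355
α = (7/6)·(1 − 13.175/43.355) = 0.81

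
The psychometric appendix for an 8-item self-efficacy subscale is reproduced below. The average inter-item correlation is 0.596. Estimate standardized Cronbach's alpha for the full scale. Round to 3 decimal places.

Standardized α = k·r̄ / (1 + (k−1)·r̄) = 8 × 0.596 / (1 + 7 × 0.596)
  = 4.7680 / 5.1720 = 0.922

standardized Cronbach's alpha = 0.922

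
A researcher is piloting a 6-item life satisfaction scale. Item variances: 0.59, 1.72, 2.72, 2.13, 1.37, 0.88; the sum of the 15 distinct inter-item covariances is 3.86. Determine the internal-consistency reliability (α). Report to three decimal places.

α = 0.541

Σσ²ᵢ = 0.59 + 1.72 + 2.72 + 2.13 + 1.37 + 0.88 = 9.41
Sum of distinct covariances = 3.86
σ²_T = Σσ²ᵢ + 2·Σcov = 9.41 + 2 × 3.86 = 17.13
α = (6/5)·(1 − 9.41/17.13) = 0.541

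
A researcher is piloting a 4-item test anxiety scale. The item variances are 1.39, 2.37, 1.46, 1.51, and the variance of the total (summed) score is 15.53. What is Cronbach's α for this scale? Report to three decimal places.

Cronbach's α = 0.756

Σσᵢ² = 1.39 + 2.37 + 1.46 + 1.51 = 6.73
α = (k/(k−1))·(1 − Σσᵢ²/σ²_T) = (4/3)·(1 − 6.73/15.53) = 0.756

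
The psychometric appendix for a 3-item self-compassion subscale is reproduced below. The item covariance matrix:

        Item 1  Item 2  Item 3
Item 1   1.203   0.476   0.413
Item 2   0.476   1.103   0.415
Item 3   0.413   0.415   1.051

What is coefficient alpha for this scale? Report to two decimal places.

coefficient alpha = 0.66

Σσ²ᵢ = 1.203 + 1.103 + 1.051 = 3.357
Σ_{i<j} σ_ij = 1.304
Var(T) = 3.357 + 2 × 1.304 = 5.965
α = (k/(k−1))·(1 − Σσ²ᵢ/Var(T)) = (3/2)·(1 − 3.357/5.965) = 0.66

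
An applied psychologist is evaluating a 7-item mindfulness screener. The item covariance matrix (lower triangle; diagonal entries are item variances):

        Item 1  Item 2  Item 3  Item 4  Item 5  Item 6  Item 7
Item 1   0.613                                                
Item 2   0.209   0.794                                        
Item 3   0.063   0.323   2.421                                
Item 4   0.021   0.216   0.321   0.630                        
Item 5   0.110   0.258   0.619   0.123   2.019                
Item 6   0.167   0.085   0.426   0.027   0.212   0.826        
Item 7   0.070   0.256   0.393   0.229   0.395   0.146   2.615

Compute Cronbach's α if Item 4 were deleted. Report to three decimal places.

α = 0.535

Remaining items: Item 1, Item 2, Item 3, Item 5, Item 6, Item 7 (k = 6).
sum of item variances = 0.613 + 0.794 + 2.421 + 2.019 + 0.826 + 2.615 = 9.288
σ²_T = 9.288 + 2 × 3.732 = 16.752
α (item deleted) = (6/5)·(1 − 9.288/16.752) = 0.535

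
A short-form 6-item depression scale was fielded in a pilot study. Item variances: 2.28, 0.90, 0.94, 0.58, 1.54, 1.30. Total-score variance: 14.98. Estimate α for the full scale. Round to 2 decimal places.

α = 0.60

Σσᵢ² = 2.28 + 0.90 + 0.94 + 0.58 + 1.54 + 1.30 = 7.54
α = (k/(k−1))·(1 − Σσᵢ²/σ²_total) = (6/5)·(1 − 7.54/14.98) = 0.60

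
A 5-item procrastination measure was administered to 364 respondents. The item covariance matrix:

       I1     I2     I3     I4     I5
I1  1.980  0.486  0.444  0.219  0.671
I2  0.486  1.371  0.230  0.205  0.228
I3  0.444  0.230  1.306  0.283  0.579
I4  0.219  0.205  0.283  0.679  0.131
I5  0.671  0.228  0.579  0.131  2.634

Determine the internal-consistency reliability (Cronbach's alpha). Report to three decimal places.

Σσᵢ² = 1.980 + 1.371 + 1.306 + 0.679 + 2.634 = 7.970
Sum of off-diagonal covariances = 3.476
σ²_total = 7.970 + 2 × 3.476 = 14.922
α = (k/(k−1))·(1 − Σσᵢ²/σ²_total) = (5/4)·(1 − 7.970/14.922) = 0.582

Cronbach's alpha = 0.582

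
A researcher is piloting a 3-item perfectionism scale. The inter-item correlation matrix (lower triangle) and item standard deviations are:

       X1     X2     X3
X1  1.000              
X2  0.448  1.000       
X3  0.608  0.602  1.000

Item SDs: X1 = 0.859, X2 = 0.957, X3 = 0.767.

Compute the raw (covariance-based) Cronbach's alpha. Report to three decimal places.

α = 0.779

Σσ²ᵢ = 0.859² + 0.957² + 0.767² = 2.2420
Covariances σ_ij = r_ij · s_i · s_j:
  σ(X1,X2) = 0.448 × 0.859 × 0.957 = 0.3683
  σ(X1,X3) = 0.608 × 0.859 × 0.767 = 0.4006
  σ(X2,X3) = 0.602 × 0.957 × 0.767 = 0.4419
σ²_T = Σσ²ᵢ + 2·Σσ_ij = 2.2420 + 2 × 1.2108 = 4.6636
α = (3/2)·(1 − 2.2420/4.6636) = 0.779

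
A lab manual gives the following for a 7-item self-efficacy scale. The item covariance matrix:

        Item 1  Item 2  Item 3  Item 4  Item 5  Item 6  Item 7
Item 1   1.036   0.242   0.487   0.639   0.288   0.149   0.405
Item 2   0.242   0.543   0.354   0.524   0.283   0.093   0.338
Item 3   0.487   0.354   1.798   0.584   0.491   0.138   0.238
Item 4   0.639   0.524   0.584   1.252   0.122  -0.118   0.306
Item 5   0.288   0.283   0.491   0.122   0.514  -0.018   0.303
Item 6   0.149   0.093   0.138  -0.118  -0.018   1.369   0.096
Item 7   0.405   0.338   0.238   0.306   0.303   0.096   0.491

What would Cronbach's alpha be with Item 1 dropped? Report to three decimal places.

Cronbach's alpha = 0.667

Remaining items: Item 2, Item 3, Item 4, Item 5, Item 6, Item 7 (k = 6).
Σσ²ᵢ = 0.543 + 1.798 + 1.252 + 0.514 + 1.369 + 0.491 = 5.967
Var(T) = 5.967 + 2 × 3.734 = 13.435
α (item deleted) = (6/5)·(1 − 5.967/13.435) = 0.667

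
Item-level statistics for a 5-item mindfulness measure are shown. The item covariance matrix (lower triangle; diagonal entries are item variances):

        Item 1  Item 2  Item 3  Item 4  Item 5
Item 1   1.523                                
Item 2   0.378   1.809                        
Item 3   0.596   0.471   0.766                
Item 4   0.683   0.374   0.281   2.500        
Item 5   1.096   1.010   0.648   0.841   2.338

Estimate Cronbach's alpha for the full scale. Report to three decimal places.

sum of item variances = 1.523 + 1.809 + 0.766 + 2.500 + 2.338 = 8.936
Sum of the distinct covariances = 6.378
σ²_T = 8.936 + 2 × 6.378 = 21.692
α = (k/(k−1))·(1 − sum of item variances/σ²_T) = (5/4)·(1 − 8.936/21.692) = 0.735

α = 0.735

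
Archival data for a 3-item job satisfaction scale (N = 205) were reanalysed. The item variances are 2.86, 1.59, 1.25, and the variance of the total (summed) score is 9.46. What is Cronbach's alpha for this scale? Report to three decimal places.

Σσ²ᵢ = 2.86 + 1.59 + 1.25 = 5.70
α = (k/(k−1))·(1 − Σσ²ᵢ/σ²_total) = (3/2)·(1 − 5.70/9.46) = 0.596

Cronbach's alpha = 0.596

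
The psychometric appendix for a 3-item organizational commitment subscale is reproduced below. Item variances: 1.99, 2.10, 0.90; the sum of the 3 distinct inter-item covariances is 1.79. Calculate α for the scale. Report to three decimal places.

α = 0.627

ΣVar(i) = 1.99 + 2.10 + 0.90 = 4.99
Sum of distinct covariances = 1.79
σ²_total = ΣVar(i) + 2·Σcov = 4.99 + 2 × 1.79 = 8.57
α = (3/2)·(1 − 4.99/8.57) = 0.627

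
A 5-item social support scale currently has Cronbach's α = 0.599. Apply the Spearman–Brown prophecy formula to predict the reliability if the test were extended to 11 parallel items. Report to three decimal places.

Length factor m = 11/5 = 2.2000
α' = m·α / (1 + (m−1)·α)
   = 11/5 × 0.599 / (1 + (11/5 − 1) × 0.599)
   = 1.3178 / 1.7188 = 0.767

predicted reliability = 0.767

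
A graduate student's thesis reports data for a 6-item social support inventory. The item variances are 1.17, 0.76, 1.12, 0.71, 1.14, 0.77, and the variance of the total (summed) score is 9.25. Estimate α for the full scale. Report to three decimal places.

α = 0.464

Σσᵢ² = 1.17 + 0.76 + 1.12 + 0.71 + 1.14 + 0.77 = 5.67
α = (k/(k−1))·(1 − Σσᵢ²/σ²_T) = (6/5)·(1 − 5.67/9.25) = 0.464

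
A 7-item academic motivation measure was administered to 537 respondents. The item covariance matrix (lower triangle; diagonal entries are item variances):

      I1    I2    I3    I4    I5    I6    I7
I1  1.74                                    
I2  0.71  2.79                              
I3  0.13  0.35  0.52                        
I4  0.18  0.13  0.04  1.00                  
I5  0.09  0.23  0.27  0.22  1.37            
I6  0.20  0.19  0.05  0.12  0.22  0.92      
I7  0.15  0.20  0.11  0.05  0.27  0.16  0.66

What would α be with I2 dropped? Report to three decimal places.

α = 0.505

Remaining items: I1, I3, I4, I5, I6, I7 (k = 6).
sum of item variances = 1.74 + 0.52 + 1.00 + 1.37 + 0.92 + 0.66 = 6.21
σ²_total = 6.21 + 2 × 2.26 = 10.73
α (item deleted) = (6/5)·(1 − 6.21/10.73) = 0.505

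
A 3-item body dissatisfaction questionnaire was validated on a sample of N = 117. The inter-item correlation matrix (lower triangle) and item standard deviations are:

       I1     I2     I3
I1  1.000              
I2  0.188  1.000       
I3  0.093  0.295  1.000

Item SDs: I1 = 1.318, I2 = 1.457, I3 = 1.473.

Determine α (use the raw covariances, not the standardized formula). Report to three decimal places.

α = 0.421

Σσ²ᵢ = 1.318² + 1.457² + 1.473² = 6.0297
Covariances σ_ij = r_ij · s_i · s_j:
  σ(I1,I2) = 0.188 × 1.318 × 1.457 = 0.3610
  σ(I1,I3) = 0.093 × 1.318 × 1.473 = 0.1806
  σ(I2,I3) = 0.295 × 1.457 × 1.473 = 0.6331
σ²_T = Σσ²ᵢ + 2·Σσ_ij = 6.0297 + 2 × 1.1747 = 8.3791
α = (3/2)·(1 − 6.0297/8.3791) = 0.421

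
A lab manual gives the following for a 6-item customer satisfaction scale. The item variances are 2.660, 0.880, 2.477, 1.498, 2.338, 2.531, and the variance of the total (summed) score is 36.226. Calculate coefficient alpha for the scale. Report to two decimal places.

sum of item variances = 2.660 + 0.880 + 2.477 + 1.498 + 2.338 + 2.531 = 12.384
α = (k/(k−1))·(1 − sum of item variances/Var(T)) = (6/5)·(1 − 12.384/36.226) = 0.79

α = 0.79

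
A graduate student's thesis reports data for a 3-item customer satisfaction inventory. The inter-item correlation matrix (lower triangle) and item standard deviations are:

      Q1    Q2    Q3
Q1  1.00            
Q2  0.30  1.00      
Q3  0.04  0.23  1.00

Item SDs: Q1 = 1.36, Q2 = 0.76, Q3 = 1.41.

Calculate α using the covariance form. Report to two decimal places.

Σσ²ᵢ = 1.36² + 0.76² + 1.41² = 4.4153
Covariances σ_ij = r_ij · s_i · s_j:
  σ(Q1,Q2) = 0.30 × 1.36 × 0.76 = 0.3101
  σ(Q1,Q3) = 0.04 × 1.36 × 1.41 = 0.0767
  σ(Q2,Q3) = 0.23 × 0.76 × 1.41 = 0.2465
σ²_T = Σσ²ᵢ + 2·Σσ_ij = 4.4153 + 2 × 0.6333 = 5.6819
α = (3/2)·(1 − 4.4153/5.6819) = 0.33

α = 0.33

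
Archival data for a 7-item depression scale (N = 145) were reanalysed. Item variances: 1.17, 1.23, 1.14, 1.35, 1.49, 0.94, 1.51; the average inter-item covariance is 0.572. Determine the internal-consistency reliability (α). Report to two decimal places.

sum of item variances = 1.17 + 1.23 + 1.14 + 1.35 + 1.49 + 0.94 + 1.51 = 8.83
Sum of the 21 distinct covariances = 21 × 0.572 = 12.012
σ²_T = sum of item variances + 2·Σcov = 8.83 + 2 × 12.012 = 32.854
α = (7/6)·(1 − 8.83/32.854) = 0.85

α = 0.85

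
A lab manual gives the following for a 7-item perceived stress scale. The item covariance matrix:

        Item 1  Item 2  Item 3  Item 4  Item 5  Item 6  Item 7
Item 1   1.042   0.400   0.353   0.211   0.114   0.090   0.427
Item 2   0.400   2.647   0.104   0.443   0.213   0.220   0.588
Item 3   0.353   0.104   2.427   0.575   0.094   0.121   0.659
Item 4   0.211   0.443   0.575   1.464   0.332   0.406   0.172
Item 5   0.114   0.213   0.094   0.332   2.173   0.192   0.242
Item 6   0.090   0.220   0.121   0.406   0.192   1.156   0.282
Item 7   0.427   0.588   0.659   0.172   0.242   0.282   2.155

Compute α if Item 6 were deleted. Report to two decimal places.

Remaining items: Item 1, Item 2, Item 3, Item 4, Item 5, Item 7 (k = 6).
Σσᵢ² = 1.042 + 2.647 + 2.427 + 1.464 + 2.173 + 2.155 = 11.908
σ²_total = 11.908 + 2 × 4.927 = 21.762
α (item deleted) = (6/5)·(1 − 11.908/21.762) = 0.54

α = 0.54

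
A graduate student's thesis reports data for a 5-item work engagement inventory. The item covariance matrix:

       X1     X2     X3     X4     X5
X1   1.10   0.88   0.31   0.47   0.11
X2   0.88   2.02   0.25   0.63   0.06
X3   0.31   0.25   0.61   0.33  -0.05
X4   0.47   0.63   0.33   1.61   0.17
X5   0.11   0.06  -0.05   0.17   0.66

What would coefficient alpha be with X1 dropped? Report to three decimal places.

Remaining items: X2, X3, X4, X5 (k = 4).
sum of item variances = 2.02 + 0.61 + 1.61 + 0.66 = 4.90
σ²_T = 4.90 + 2 × 1.39 = 7.68
α (item deleted) = (4/3)·(1 − 4.90/7.68) = 0.483

α = 0.483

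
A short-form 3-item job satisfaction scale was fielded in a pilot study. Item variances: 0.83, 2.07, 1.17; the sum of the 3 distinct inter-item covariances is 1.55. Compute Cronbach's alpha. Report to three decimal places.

Σσ²ᵢ = 0.83 + 2.07 + 1.17 = 4.07
Sum of distinct covariances = 1.55
σ²_total = Σσ²ᵢ + 2·Σcov = 4.07 + 2 × 1.55 = 7.17
α = (3/2)·(1 − 4.07/7.17) = 0.649

Cronbach's alpha = 0.649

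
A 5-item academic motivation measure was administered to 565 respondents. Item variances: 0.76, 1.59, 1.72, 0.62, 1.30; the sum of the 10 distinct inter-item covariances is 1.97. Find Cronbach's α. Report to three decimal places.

Σσ²ᵢ = 0.76 + 1.59 + 1.72 + 0.62 + 1.30 = 5.99
Sum of distinct covariances = 1.97
σ²_total = Σσ²ᵢ + 2·Σcov = 5.99 + 2 × 1.97 = 9.93
α = (5/4)·(1 − 5.99/9.93) = 0.496

Cronbach's α = 0.496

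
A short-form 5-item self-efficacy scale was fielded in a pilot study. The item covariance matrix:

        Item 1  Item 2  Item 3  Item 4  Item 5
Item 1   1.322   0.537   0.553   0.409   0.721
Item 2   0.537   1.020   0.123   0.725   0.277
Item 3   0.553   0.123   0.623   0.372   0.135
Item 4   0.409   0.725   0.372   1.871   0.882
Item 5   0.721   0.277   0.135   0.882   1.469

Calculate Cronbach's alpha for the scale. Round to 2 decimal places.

Cronbach's alpha = 0.75

ΣVar(i) = 1.322 + 1.020 + 0.623 + 1.871 + 1.469 = 6.305
Sum of off-diagonal covariances = 4.734
total variance = 6.305 + 2 × 4.734 = 15.773
α = (k/(k−1))·(1 − ΣVar(i)/total variance) = (5/4)·(1 − 6.305/15.773) = 0.75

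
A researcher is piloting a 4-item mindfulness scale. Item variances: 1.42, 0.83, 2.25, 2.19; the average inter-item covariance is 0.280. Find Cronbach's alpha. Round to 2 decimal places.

α = 0.45

ΣVar(i) = 1.42 + 0.83 + 2.25 + 2.19 = 6.69
Sum of the 6 distinct covariances = 6 × 0.280 = 1.680
σ²_total = ΣVar(i) + 2·Σcov = 6.69 + 2 × 1.680 = 10.050
α = (4/3)·(1 − 6.69/10.050) = 0.45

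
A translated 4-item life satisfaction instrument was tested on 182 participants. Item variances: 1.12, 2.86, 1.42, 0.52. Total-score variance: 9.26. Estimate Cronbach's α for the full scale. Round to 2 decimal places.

Σσᵢ² = 1.12 + 2.86 + 1.42 + 0.52 = 5.92
α = (k/(k−1))·(1 − Σσᵢ²/σ²_total) = (4/3)·(1 − 5.92/9.26) = 0.48

α = 0.48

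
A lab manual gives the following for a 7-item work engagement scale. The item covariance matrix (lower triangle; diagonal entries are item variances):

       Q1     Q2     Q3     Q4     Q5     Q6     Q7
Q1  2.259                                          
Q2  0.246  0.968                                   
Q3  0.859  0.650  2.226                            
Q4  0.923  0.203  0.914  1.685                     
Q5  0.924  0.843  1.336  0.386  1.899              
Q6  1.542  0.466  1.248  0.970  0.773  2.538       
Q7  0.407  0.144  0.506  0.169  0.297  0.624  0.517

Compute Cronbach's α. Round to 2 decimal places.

α = 0.82

Σσᵢ² = 2.259 + 0.968 + 2.226 + 1.685 + 1.899 + 2.538 + 0.517 = 12.092
Sum of the distinct covariances = 14.430
σ²_T = 12.092 + 2 × 14.430 = 40.952
α = (k/(k−1))·(1 − Σσᵢ²/σ²_T) = (7/6)·(1 − 12.092/40.952) = 0.82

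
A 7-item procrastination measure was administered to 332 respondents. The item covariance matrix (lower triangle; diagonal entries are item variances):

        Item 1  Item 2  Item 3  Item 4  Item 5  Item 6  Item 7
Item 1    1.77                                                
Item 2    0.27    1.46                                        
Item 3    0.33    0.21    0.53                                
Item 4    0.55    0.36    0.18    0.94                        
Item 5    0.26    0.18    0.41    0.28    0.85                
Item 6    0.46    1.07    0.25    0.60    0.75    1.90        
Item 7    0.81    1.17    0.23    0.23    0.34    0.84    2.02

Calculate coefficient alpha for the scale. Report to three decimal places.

Σσᵢ² = 1.77 + 1.46 + 0.53 + 0.94 + 0.85 + 1.90 + 2.02 = 9.47
Sum of the distinct covariances = 9.78
total variance = 9.47 + 2 × 9.78 = 29.03
α = (k/(k−1))·(1 − Σσᵢ²/total variance) = (7/6)·(1 − 9.47/29.03) = 0.786

coefficient alpha = 0.786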